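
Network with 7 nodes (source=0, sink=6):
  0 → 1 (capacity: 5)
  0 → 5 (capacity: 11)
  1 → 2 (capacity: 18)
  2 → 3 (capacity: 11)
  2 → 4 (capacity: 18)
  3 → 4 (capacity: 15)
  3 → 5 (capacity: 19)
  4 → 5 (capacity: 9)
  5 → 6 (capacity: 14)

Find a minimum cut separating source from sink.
Min cut value = 14, edges: (5,6)

Min cut value: 14
Partition: S = [0, 1, 2, 3, 4, 5], T = [6]
Cut edges: (5,6)

By max-flow min-cut theorem, max flow = min cut = 14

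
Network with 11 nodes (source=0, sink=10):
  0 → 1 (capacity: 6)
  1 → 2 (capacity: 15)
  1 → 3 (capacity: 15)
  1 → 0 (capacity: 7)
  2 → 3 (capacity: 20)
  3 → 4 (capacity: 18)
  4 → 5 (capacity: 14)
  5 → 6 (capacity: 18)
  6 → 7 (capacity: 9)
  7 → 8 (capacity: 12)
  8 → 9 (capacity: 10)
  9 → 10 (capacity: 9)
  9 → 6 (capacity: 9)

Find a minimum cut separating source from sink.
Min cut value = 6, edges: (0,1)

Min cut value: 6
Partition: S = [0], T = [1, 2, 3, 4, 5, 6, 7, 8, 9, 10]
Cut edges: (0,1)

By max-flow min-cut theorem, max flow = min cut = 6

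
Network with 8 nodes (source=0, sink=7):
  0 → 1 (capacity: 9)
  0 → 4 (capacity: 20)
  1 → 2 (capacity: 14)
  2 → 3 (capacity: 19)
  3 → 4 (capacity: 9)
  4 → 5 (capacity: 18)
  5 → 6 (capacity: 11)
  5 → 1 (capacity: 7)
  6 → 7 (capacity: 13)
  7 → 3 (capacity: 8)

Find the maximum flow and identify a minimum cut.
Max flow = 11, Min cut edges: (5,6)

Maximum flow: 11
Minimum cut: (5,6)
Partition: S = [0, 1, 2, 3, 4, 5], T = [6, 7]

Max-flow min-cut theorem verified: both equal 11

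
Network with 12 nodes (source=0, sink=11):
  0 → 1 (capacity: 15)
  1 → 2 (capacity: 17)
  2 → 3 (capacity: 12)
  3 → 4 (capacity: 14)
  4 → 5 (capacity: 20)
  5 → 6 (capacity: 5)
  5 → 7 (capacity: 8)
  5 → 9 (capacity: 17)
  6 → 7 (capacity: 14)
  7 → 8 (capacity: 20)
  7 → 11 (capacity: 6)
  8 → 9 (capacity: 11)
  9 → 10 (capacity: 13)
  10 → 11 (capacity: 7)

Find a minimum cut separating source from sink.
Min cut value = 12, edges: (2,3)

Min cut value: 12
Partition: S = [0, 1, 2], T = [3, 4, 5, 6, 7, 8, 9, 10, 11]
Cut edges: (2,3)

By max-flow min-cut theorem, max flow = min cut = 12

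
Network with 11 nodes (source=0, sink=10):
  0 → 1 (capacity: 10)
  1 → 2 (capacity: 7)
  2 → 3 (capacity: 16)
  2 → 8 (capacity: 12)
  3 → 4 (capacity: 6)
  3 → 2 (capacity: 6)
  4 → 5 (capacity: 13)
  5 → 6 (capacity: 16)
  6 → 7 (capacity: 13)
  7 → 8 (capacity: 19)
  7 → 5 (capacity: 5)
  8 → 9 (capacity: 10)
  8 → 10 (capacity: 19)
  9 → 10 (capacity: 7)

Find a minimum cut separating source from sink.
Min cut value = 7, edges: (1,2)

Min cut value: 7
Partition: S = [0, 1], T = [2, 3, 4, 5, 6, 7, 8, 9, 10]
Cut edges: (1,2)

By max-flow min-cut theorem, max flow = min cut = 7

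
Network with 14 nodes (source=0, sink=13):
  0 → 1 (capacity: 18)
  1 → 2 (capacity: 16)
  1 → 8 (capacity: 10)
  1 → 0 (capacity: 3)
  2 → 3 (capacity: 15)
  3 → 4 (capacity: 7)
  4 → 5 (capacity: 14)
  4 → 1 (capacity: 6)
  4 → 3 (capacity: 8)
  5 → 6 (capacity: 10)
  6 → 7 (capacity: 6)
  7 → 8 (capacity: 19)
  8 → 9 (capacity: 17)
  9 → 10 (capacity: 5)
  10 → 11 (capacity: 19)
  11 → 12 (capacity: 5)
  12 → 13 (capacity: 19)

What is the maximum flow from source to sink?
Maximum flow = 5

Max flow: 5

Flow assignment:
  0 → 1: 5/18
  1 → 2: 7/16
  2 → 3: 7/15
  3 → 4: 7/7
  4 → 5: 5/14
  4 → 1: 2/6
  5 → 6: 5/10
  6 → 7: 5/6
  7 → 8: 5/19
  8 → 9: 5/17
  9 → 10: 5/5
  10 → 11: 5/19
  11 → 12: 5/5
  12 → 13: 5/19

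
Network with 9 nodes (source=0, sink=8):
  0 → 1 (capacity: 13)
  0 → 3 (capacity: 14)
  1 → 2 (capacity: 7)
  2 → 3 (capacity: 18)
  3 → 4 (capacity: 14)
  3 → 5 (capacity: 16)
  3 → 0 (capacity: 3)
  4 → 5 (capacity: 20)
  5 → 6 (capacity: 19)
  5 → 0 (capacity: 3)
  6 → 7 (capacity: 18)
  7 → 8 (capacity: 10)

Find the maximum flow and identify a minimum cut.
Max flow = 10, Min cut edges: (7,8)

Maximum flow: 10
Minimum cut: (7,8)
Partition: S = [0, 1, 2, 3, 4, 5, 6, 7], T = [8]

Max-flow min-cut theorem verified: both equal 10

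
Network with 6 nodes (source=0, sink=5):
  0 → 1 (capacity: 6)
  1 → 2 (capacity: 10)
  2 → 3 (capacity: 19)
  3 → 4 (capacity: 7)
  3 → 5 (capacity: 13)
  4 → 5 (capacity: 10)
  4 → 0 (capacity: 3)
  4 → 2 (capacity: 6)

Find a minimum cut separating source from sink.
Min cut value = 6, edges: (0,1)

Min cut value: 6
Partition: S = [0], T = [1, 2, 3, 4, 5]
Cut edges: (0,1)

By max-flow min-cut theorem, max flow = min cut = 6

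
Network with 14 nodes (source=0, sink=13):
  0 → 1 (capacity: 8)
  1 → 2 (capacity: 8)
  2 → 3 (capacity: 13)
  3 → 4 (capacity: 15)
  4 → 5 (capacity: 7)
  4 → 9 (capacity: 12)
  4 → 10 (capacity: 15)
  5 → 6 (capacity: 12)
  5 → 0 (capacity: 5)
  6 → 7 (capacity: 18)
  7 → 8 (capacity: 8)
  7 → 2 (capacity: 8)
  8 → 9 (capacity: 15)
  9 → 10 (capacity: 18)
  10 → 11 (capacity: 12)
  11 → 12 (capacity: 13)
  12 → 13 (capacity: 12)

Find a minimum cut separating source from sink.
Min cut value = 8, edges: (1,2)

Min cut value: 8
Partition: S = [0, 1], T = [2, 3, 4, 5, 6, 7, 8, 9, 10, 11, 12, 13]
Cut edges: (1,2)

By max-flow min-cut theorem, max flow = min cut = 8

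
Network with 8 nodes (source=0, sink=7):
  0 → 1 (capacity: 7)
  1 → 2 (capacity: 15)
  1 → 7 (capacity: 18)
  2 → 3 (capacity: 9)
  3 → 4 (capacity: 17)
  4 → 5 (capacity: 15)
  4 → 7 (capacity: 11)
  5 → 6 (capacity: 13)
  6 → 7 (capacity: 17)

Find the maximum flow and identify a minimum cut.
Max flow = 7, Min cut edges: (0,1)

Maximum flow: 7
Minimum cut: (0,1)
Partition: S = [0], T = [1, 2, 3, 4, 5, 6, 7]

Max-flow min-cut theorem verified: both equal 7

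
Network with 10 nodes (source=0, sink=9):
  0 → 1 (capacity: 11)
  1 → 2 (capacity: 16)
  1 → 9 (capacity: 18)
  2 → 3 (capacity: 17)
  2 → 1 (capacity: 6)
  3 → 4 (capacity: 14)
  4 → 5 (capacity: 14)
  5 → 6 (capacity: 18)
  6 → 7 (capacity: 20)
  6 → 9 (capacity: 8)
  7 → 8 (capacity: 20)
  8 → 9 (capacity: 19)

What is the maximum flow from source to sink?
Maximum flow = 11

Max flow: 11

Flow assignment:
  0 → 1: 11/11
  1 → 9: 11/18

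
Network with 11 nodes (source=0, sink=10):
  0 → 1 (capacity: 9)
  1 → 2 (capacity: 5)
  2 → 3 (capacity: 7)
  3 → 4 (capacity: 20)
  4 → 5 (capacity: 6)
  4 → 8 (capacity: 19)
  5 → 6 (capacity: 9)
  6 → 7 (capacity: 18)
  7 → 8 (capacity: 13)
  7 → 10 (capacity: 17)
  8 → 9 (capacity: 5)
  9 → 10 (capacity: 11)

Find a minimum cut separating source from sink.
Min cut value = 5, edges: (1,2)

Min cut value: 5
Partition: S = [0, 1], T = [2, 3, 4, 5, 6, 7, 8, 9, 10]
Cut edges: (1,2)

By max-flow min-cut theorem, max flow = min cut = 5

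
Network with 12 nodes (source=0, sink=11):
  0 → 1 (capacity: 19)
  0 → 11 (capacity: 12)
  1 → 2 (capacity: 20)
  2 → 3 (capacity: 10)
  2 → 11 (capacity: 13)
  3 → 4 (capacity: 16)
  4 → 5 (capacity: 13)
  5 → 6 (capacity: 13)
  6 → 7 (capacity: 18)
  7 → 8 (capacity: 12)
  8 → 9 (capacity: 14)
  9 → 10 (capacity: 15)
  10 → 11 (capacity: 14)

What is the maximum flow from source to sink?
Maximum flow = 31

Max flow: 31

Flow assignment:
  0 → 1: 19/19
  0 → 11: 12/12
  1 → 2: 19/20
  2 → 3: 6/10
  2 → 11: 13/13
  3 → 4: 6/16
  4 → 5: 6/13
  5 → 6: 6/13
  6 → 7: 6/18
  7 → 8: 6/12
  8 → 9: 6/14
  9 → 10: 6/15
  10 → 11: 6/14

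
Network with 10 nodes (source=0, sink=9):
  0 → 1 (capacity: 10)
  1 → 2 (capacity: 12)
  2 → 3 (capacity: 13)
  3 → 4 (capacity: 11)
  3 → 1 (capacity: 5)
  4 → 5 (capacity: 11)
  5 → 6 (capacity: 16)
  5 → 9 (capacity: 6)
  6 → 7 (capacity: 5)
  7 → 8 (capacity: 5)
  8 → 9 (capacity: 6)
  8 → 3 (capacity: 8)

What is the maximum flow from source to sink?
Maximum flow = 10

Max flow: 10

Flow assignment:
  0 → 1: 10/10
  1 → 2: 10/12
  2 → 3: 10/13
  3 → 4: 10/11
  4 → 5: 10/11
  5 → 6: 4/16
  5 → 9: 6/6
  6 → 7: 4/5
  7 → 8: 4/5
  8 → 9: 4/6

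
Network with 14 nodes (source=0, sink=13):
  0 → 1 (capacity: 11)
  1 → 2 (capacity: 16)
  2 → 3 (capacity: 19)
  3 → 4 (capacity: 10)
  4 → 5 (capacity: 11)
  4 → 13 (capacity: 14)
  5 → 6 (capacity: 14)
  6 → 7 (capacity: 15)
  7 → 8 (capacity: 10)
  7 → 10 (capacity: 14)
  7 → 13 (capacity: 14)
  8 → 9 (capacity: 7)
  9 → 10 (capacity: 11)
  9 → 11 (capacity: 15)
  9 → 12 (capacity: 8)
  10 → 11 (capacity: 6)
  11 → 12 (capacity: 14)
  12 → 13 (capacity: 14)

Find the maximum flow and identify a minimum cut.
Max flow = 10, Min cut edges: (3,4)

Maximum flow: 10
Minimum cut: (3,4)
Partition: S = [0, 1, 2, 3], T = [4, 5, 6, 7, 8, 9, 10, 11, 12, 13]

Max-flow min-cut theorem verified: both equal 10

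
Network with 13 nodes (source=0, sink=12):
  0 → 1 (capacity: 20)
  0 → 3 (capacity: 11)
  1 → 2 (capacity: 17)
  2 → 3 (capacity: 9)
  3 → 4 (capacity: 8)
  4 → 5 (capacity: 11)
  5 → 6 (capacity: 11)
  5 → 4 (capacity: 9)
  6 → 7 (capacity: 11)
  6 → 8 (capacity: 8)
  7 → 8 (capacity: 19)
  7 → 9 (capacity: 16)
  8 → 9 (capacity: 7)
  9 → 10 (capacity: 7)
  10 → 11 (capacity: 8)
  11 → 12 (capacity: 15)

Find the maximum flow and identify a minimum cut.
Max flow = 7, Min cut edges: (9,10)

Maximum flow: 7
Minimum cut: (9,10)
Partition: S = [0, 1, 2, 3, 4, 5, 6, 7, 8, 9], T = [10, 11, 12]

Max-flow min-cut theorem verified: both equal 7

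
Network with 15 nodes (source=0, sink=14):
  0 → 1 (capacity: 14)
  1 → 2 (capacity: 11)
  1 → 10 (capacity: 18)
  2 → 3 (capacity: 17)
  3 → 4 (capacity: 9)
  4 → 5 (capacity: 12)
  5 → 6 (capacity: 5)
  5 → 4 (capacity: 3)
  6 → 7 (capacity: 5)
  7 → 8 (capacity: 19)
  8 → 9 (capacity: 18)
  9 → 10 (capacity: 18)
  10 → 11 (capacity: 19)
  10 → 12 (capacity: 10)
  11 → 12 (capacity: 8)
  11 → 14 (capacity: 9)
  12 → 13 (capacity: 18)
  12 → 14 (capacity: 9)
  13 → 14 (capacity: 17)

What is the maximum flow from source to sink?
Maximum flow = 14

Max flow: 14

Flow assignment:
  0 → 1: 14/14
  1 → 10: 14/18
  10 → 11: 14/19
  11 → 12: 5/8
  11 → 14: 9/9
  12 → 14: 5/9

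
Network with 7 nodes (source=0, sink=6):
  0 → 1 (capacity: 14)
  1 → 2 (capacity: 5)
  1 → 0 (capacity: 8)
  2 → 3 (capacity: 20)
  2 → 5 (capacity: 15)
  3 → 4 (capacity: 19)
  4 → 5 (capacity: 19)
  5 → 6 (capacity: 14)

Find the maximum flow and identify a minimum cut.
Max flow = 5, Min cut edges: (1,2)

Maximum flow: 5
Minimum cut: (1,2)
Partition: S = [0, 1], T = [2, 3, 4, 5, 6]

Max-flow min-cut theorem verified: both equal 5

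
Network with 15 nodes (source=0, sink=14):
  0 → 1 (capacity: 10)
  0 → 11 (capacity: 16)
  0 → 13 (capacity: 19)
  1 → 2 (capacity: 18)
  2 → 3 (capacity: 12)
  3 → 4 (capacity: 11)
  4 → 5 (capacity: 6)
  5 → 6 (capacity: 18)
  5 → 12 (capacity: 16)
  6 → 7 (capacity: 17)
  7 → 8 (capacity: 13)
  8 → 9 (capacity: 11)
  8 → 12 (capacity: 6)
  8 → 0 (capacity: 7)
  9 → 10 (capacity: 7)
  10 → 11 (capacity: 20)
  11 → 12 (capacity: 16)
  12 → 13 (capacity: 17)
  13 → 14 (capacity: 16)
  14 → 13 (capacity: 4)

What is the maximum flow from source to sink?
Maximum flow = 16

Max flow: 16

Flow assignment:
  0 → 1: 6/10
  0 → 11: 10/16
  1 → 2: 6/18
  2 → 3: 6/12
  3 → 4: 6/11
  4 → 5: 6/6
  5 → 12: 6/16
  11 → 12: 10/16
  12 → 13: 16/17
  13 → 14: 16/16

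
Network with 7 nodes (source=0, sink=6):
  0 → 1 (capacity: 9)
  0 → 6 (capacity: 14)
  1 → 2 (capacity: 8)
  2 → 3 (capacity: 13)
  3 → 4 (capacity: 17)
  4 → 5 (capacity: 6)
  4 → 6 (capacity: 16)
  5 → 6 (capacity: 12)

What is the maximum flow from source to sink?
Maximum flow = 22

Max flow: 22

Flow assignment:
  0 → 1: 8/9
  0 → 6: 14/14
  1 → 2: 8/8
  2 → 3: 8/13
  3 → 4: 8/17
  4 → 6: 8/16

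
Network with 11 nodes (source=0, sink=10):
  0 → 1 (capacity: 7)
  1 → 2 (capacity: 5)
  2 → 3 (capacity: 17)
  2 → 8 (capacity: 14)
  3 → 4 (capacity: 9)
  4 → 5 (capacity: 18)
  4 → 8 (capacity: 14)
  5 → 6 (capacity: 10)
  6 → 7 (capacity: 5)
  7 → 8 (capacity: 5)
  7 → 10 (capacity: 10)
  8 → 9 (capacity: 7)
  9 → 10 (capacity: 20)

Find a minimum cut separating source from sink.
Min cut value = 5, edges: (1,2)

Min cut value: 5
Partition: S = [0, 1], T = [2, 3, 4, 5, 6, 7, 8, 9, 10]
Cut edges: (1,2)

By max-flow min-cut theorem, max flow = min cut = 5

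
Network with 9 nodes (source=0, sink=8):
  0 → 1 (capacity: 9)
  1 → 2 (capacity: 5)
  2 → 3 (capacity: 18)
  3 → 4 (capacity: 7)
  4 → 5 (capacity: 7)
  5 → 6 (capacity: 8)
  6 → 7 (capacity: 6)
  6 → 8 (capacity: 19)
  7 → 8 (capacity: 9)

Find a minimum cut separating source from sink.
Min cut value = 5, edges: (1,2)

Min cut value: 5
Partition: S = [0, 1], T = [2, 3, 4, 5, 6, 7, 8]
Cut edges: (1,2)

By max-flow min-cut theorem, max flow = min cut = 5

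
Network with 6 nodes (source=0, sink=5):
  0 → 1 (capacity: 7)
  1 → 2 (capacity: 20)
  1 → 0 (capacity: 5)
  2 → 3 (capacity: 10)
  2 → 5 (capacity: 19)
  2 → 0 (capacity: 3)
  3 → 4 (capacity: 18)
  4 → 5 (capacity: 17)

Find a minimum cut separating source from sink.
Min cut value = 7, edges: (0,1)

Min cut value: 7
Partition: S = [0], T = [1, 2, 3, 4, 5]
Cut edges: (0,1)

By max-flow min-cut theorem, max flow = min cut = 7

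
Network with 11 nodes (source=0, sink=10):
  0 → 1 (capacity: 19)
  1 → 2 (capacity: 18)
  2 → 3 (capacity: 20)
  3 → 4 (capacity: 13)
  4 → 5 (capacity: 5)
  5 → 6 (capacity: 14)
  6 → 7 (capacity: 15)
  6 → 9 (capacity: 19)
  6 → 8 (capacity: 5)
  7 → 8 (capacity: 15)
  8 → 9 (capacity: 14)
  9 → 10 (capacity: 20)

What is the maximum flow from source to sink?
Maximum flow = 5

Max flow: 5

Flow assignment:
  0 → 1: 5/19
  1 → 2: 5/18
  2 → 3: 5/20
  3 → 4: 5/13
  4 → 5: 5/5
  5 → 6: 5/14
  6 → 9: 5/19
  9 → 10: 5/20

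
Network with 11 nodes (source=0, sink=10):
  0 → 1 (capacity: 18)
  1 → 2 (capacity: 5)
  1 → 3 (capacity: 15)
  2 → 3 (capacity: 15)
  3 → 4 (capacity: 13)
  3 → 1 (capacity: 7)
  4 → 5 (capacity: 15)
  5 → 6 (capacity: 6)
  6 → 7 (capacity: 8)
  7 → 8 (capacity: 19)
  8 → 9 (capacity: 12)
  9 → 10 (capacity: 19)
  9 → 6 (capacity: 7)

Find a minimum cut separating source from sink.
Min cut value = 6, edges: (5,6)

Min cut value: 6
Partition: S = [0, 1, 2, 3, 4, 5], T = [6, 7, 8, 9, 10]
Cut edges: (5,6)

By max-flow min-cut theorem, max flow = min cut = 6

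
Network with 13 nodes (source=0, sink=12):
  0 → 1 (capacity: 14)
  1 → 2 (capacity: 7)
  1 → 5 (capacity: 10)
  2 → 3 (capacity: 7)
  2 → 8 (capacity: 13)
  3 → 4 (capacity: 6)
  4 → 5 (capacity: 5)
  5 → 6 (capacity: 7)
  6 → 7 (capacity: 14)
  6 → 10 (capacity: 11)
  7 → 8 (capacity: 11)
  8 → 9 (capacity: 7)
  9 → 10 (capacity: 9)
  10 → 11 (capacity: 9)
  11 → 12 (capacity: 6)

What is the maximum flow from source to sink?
Maximum flow = 6

Max flow: 6

Flow assignment:
  0 → 1: 6/14
  1 → 2: 6/7
  2 → 8: 6/13
  8 → 9: 6/7
  9 → 10: 6/9
  10 → 11: 6/9
  11 → 12: 6/6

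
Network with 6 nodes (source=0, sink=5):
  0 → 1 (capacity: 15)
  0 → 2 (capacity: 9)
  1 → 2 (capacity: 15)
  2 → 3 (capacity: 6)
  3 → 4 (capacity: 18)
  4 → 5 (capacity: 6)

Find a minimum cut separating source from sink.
Min cut value = 6, edges: (4,5)

Min cut value: 6
Partition: S = [0, 1, 2, 3, 4], T = [5]
Cut edges: (4,5)

By max-flow min-cut theorem, max flow = min cut = 6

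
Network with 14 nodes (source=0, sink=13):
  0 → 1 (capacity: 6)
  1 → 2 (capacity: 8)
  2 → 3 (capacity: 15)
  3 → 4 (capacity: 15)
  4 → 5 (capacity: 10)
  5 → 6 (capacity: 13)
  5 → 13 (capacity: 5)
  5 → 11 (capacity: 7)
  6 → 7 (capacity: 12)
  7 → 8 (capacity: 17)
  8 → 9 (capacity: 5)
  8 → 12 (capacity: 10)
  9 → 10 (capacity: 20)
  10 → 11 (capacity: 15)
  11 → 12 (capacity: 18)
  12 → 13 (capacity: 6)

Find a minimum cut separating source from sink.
Min cut value = 6, edges: (0,1)

Min cut value: 6
Partition: S = [0], T = [1, 2, 3, 4, 5, 6, 7, 8, 9, 10, 11, 12, 13]
Cut edges: (0,1)

By max-flow min-cut theorem, max flow = min cut = 6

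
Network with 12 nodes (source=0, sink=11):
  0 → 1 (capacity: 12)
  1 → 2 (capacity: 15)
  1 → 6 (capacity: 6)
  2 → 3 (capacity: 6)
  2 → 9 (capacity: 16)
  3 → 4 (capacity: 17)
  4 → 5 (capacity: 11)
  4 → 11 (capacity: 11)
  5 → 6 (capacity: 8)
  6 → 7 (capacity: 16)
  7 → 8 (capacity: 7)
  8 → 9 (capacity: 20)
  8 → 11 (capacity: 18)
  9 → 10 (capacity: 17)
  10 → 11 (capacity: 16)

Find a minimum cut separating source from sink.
Min cut value = 12, edges: (0,1)

Min cut value: 12
Partition: S = [0], T = [1, 2, 3, 4, 5, 6, 7, 8, 9, 10, 11]
Cut edges: (0,1)

By max-flow min-cut theorem, max flow = min cut = 12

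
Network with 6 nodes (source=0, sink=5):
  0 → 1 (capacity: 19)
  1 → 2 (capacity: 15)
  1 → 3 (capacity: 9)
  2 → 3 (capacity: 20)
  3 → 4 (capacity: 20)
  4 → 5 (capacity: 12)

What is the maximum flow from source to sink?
Maximum flow = 12

Max flow: 12

Flow assignment:
  0 → 1: 12/19
  1 → 2: 10/15
  1 → 3: 2/9
  2 → 3: 10/20
  3 → 4: 12/20
  4 → 5: 12/12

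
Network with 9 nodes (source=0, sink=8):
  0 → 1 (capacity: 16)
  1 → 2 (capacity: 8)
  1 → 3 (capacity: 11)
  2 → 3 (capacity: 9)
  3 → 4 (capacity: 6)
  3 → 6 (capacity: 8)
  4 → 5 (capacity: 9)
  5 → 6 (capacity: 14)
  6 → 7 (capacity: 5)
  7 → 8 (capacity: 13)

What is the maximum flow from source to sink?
Maximum flow = 5

Max flow: 5

Flow assignment:
  0 → 1: 5/16
  1 → 2: 3/8
  1 → 3: 2/11
  2 → 3: 3/9
  3 → 4: 5/6
  4 → 5: 5/9
  5 → 6: 5/14
  6 → 7: 5/5
  7 → 8: 5/13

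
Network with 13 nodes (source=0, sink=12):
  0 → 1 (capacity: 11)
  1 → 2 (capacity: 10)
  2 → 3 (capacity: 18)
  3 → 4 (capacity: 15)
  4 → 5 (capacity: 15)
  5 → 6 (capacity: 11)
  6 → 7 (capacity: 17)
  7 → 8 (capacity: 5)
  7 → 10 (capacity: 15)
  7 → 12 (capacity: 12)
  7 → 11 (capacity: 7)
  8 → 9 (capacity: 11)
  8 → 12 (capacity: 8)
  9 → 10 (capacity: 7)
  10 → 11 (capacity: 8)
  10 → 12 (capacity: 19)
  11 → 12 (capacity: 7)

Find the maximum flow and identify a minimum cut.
Max flow = 10, Min cut edges: (1,2)

Maximum flow: 10
Minimum cut: (1,2)
Partition: S = [0, 1], T = [2, 3, 4, 5, 6, 7, 8, 9, 10, 11, 12]

Max-flow min-cut theorem verified: both equal 10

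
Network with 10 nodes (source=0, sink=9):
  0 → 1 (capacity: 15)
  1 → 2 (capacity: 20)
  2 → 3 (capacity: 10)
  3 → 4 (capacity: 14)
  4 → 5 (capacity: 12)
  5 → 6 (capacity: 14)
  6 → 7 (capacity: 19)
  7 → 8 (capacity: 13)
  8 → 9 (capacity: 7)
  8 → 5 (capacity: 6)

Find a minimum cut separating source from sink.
Min cut value = 7, edges: (8,9)

Min cut value: 7
Partition: S = [0, 1, 2, 3, 4, 5, 6, 7, 8], T = [9]
Cut edges: (8,9)

By max-flow min-cut theorem, max flow = min cut = 7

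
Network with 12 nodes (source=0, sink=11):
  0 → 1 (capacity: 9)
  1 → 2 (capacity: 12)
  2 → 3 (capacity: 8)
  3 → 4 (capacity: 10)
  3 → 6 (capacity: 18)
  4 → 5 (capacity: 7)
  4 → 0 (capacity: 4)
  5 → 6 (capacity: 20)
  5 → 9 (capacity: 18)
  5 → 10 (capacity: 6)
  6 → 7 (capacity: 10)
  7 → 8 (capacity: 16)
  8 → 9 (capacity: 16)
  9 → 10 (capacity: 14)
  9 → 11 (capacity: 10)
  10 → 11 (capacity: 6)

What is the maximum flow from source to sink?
Maximum flow = 8

Max flow: 8

Flow assignment:
  0 → 1: 8/9
  1 → 2: 8/12
  2 → 3: 8/8
  3 → 4: 7/10
  3 → 6: 1/18
  4 → 5: 7/7
  5 → 9: 7/18
  6 → 7: 1/10
  7 → 8: 1/16
  8 → 9: 1/16
  9 → 11: 8/10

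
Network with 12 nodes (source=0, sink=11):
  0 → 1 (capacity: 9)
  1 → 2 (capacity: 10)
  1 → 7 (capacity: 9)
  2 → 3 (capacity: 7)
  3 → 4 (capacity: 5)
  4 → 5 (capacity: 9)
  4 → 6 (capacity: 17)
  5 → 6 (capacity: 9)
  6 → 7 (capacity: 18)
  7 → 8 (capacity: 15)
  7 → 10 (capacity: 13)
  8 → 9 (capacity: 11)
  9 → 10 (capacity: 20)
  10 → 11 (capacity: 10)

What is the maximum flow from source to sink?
Maximum flow = 9

Max flow: 9

Flow assignment:
  0 → 1: 9/9
  1 → 7: 9/9
  7 → 10: 9/13
  10 → 11: 9/10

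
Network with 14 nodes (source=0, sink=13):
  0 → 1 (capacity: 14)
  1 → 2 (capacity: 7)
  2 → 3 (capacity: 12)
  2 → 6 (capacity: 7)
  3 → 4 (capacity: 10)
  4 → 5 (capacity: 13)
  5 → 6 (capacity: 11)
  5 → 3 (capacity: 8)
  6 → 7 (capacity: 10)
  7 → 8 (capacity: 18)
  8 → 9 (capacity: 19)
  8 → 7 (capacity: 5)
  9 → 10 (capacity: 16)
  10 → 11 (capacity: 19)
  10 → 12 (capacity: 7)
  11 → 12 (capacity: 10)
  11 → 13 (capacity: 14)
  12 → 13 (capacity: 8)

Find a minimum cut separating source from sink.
Min cut value = 7, edges: (1,2)

Min cut value: 7
Partition: S = [0, 1], T = [2, 3, 4, 5, 6, 7, 8, 9, 10, 11, 12, 13]
Cut edges: (1,2)

By max-flow min-cut theorem, max flow = min cut = 7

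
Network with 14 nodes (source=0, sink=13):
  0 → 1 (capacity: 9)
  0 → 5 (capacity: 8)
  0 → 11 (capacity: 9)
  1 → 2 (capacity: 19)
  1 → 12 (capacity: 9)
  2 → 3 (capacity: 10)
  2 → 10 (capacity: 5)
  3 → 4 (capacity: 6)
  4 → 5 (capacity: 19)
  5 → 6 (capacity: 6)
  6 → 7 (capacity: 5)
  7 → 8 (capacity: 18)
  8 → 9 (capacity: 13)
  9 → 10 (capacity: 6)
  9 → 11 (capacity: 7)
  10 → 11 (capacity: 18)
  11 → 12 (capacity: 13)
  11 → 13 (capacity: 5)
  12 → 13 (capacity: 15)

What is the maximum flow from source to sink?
Maximum flow = 20

Max flow: 20

Flow assignment:
  0 → 1: 6/9
  0 → 5: 5/8
  0 → 11: 9/9
  1 → 12: 6/9
  5 → 6: 5/6
  6 → 7: 5/5
  7 → 8: 5/18
  8 → 9: 5/13
  9 → 11: 5/7
  11 → 12: 9/13
  11 → 13: 5/5
  12 → 13: 15/15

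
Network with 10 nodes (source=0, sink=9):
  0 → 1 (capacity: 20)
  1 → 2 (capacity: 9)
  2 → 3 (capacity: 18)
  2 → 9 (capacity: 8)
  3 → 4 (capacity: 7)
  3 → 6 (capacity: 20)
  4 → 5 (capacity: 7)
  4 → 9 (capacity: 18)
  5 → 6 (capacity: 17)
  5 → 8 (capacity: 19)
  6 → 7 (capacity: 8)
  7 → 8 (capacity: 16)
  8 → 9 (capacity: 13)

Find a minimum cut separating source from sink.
Min cut value = 9, edges: (1,2)

Min cut value: 9
Partition: S = [0, 1], T = [2, 3, 4, 5, 6, 7, 8, 9]
Cut edges: (1,2)

By max-flow min-cut theorem, max flow = min cut = 9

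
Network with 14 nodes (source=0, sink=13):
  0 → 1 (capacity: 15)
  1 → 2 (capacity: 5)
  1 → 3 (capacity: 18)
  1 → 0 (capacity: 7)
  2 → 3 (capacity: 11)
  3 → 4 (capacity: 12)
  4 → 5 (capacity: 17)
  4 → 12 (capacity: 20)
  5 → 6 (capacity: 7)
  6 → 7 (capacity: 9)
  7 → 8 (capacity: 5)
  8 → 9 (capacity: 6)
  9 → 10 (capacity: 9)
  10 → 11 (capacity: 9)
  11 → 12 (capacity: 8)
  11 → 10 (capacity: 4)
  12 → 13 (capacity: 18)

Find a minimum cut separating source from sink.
Min cut value = 12, edges: (3,4)

Min cut value: 12
Partition: S = [0, 1, 2, 3], T = [4, 5, 6, 7, 8, 9, 10, 11, 12, 13]
Cut edges: (3,4)

By max-flow min-cut theorem, max flow = min cut = 12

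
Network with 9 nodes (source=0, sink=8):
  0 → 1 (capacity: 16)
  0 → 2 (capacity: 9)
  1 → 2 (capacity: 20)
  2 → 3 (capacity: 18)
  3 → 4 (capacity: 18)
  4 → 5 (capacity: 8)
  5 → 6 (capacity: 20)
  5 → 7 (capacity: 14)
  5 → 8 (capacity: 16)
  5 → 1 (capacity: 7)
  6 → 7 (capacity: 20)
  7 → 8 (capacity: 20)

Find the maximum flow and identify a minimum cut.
Max flow = 8, Min cut edges: (4,5)

Maximum flow: 8
Minimum cut: (4,5)
Partition: S = [0, 1, 2, 3, 4], T = [5, 6, 7, 8]

Max-flow min-cut theorem verified: both equal 8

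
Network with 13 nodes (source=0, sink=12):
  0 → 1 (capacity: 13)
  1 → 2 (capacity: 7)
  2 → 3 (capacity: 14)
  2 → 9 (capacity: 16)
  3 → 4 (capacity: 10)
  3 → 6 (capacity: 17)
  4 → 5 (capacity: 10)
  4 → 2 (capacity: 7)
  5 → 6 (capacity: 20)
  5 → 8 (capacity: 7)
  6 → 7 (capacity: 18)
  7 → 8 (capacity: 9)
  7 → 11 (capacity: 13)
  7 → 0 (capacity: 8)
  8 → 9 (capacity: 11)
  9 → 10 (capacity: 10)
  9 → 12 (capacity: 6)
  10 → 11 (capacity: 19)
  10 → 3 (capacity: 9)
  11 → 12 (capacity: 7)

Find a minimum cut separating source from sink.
Min cut value = 7, edges: (1,2)

Min cut value: 7
Partition: S = [0, 1], T = [2, 3, 4, 5, 6, 7, 8, 9, 10, 11, 12]
Cut edges: (1,2)

By max-flow min-cut theorem, max flow = min cut = 7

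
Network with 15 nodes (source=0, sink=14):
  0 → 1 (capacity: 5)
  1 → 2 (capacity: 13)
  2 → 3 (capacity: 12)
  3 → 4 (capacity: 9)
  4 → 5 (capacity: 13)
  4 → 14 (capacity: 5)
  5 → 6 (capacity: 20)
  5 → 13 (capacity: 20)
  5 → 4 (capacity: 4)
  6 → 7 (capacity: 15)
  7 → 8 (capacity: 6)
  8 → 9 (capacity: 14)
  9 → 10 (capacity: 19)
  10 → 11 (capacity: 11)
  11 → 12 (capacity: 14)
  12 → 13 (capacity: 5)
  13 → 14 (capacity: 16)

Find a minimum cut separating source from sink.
Min cut value = 5, edges: (0,1)

Min cut value: 5
Partition: S = [0], T = [1, 2, 3, 4, 5, 6, 7, 8, 9, 10, 11, 12, 13, 14]
Cut edges: (0,1)

By max-flow min-cut theorem, max flow = min cut = 5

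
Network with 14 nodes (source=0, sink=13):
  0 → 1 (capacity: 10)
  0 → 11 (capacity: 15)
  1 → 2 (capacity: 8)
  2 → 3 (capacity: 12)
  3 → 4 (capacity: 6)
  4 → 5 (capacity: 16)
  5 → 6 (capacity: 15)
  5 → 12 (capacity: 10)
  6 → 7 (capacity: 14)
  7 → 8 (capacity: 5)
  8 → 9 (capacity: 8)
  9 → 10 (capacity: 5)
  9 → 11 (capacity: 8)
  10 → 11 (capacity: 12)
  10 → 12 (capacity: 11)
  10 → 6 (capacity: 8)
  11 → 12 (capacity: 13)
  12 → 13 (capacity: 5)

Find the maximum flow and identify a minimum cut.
Max flow = 5, Min cut edges: (12,13)

Maximum flow: 5
Minimum cut: (12,13)
Partition: S = [0, 1, 2, 3, 4, 5, 6, 7, 8, 9, 10, 11, 12], T = [13]

Max-flow min-cut theorem verified: both equal 5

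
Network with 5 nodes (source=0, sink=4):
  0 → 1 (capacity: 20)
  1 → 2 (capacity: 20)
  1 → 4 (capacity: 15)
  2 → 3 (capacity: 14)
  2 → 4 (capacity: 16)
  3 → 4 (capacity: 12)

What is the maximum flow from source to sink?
Maximum flow = 20

Max flow: 20

Flow assignment:
  0 → 1: 20/20
  1 → 2: 5/20
  1 → 4: 15/15
  2 → 4: 5/16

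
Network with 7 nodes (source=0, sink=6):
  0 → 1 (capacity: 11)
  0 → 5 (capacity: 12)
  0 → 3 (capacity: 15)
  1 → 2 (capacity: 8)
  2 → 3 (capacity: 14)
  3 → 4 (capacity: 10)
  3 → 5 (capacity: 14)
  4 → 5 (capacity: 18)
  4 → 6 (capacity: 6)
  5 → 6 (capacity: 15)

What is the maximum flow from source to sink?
Maximum flow = 21

Max flow: 21

Flow assignment:
  0 → 1: 8/11
  0 → 5: 11/12
  0 → 3: 2/15
  1 → 2: 8/8
  2 → 3: 8/14
  3 → 4: 10/10
  4 → 5: 4/18
  4 → 6: 6/6
  5 → 6: 15/15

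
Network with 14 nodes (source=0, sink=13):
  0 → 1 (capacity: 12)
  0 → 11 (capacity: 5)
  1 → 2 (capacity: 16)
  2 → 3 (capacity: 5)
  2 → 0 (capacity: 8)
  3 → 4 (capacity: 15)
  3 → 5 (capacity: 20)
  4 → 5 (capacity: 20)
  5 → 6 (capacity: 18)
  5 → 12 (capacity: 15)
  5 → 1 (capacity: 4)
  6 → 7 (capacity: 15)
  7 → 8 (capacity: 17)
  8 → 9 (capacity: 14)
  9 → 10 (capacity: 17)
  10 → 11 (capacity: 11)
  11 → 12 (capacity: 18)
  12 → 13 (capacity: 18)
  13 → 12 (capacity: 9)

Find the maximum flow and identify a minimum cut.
Max flow = 10, Min cut edges: (0,11), (2,3)

Maximum flow: 10
Minimum cut: (0,11), (2,3)
Partition: S = [0, 1, 2], T = [3, 4, 5, 6, 7, 8, 9, 10, 11, 12, 13]

Max-flow min-cut theorem verified: both equal 10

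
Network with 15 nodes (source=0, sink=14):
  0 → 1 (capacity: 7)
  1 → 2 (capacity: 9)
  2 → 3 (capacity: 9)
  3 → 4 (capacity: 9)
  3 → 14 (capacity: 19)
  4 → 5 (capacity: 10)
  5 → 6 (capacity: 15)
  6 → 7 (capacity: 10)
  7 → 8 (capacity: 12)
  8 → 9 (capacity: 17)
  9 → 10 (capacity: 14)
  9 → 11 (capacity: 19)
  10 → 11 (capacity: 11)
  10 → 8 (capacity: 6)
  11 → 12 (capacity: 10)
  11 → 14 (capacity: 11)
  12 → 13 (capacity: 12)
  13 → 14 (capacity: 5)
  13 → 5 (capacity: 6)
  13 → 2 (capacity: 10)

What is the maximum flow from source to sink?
Maximum flow = 7

Max flow: 7

Flow assignment:
  0 → 1: 7/7
  1 → 2: 7/9
  2 → 3: 7/9
  3 → 14: 7/19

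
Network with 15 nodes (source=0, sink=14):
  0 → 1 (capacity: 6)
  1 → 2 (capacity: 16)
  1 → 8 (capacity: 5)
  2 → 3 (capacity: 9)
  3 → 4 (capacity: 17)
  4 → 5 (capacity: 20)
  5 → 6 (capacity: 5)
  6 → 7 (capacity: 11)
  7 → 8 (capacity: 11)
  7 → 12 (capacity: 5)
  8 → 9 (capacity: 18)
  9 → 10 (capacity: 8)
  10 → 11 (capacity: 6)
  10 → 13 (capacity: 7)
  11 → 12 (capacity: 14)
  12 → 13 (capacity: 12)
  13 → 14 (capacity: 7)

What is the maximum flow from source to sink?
Maximum flow = 6

Max flow: 6

Flow assignment:
  0 → 1: 6/6
  1 → 2: 1/16
  1 → 8: 5/5
  2 → 3: 1/9
  3 → 4: 1/17
  4 → 5: 1/20
  5 → 6: 1/5
  6 → 7: 1/11
  7 → 12: 1/5
  8 → 9: 5/18
  9 → 10: 5/8
  10 → 13: 5/7
  12 → 13: 1/12
  13 → 14: 6/7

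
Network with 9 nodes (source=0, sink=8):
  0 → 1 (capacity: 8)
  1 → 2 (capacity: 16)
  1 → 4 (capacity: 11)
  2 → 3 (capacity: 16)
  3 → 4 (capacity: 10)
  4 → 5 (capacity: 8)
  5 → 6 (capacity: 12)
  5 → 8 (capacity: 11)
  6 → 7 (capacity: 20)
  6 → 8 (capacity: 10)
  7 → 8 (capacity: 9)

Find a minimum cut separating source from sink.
Min cut value = 8, edges: (4,5)

Min cut value: 8
Partition: S = [0, 1, 2, 3, 4], T = [5, 6, 7, 8]
Cut edges: (4,5)

By max-flow min-cut theorem, max flow = min cut = 8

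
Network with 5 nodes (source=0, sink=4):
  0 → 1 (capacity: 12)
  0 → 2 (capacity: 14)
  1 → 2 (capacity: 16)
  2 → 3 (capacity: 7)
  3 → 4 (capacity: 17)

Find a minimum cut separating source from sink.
Min cut value = 7, edges: (2,3)

Min cut value: 7
Partition: S = [0, 1, 2], T = [3, 4]
Cut edges: (2,3)

By max-flow min-cut theorem, max flow = min cut = 7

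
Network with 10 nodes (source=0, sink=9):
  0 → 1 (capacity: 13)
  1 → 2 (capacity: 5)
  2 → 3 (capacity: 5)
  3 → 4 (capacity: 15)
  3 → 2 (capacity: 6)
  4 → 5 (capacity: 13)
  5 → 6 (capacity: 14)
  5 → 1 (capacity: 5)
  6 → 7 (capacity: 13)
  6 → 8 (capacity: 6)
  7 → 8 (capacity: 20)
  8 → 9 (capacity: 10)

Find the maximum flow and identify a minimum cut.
Max flow = 5, Min cut edges: (2,3)

Maximum flow: 5
Minimum cut: (2,3)
Partition: S = [0, 1, 2], T = [3, 4, 5, 6, 7, 8, 9]

Max-flow min-cut theorem verified: both equal 5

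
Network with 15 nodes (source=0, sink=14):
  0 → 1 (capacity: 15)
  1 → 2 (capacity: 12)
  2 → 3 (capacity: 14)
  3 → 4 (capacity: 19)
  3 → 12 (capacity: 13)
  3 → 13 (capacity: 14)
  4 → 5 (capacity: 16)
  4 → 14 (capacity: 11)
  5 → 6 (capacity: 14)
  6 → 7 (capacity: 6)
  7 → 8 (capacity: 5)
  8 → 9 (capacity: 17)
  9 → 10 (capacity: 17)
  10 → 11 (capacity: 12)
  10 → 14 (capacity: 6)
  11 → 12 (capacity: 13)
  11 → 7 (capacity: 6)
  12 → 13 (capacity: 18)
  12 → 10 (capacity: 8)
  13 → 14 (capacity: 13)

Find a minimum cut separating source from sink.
Min cut value = 12, edges: (1,2)

Min cut value: 12
Partition: S = [0, 1], T = [2, 3, 4, 5, 6, 7, 8, 9, 10, 11, 12, 13, 14]
Cut edges: (1,2)

By max-flow min-cut theorem, max flow = min cut = 12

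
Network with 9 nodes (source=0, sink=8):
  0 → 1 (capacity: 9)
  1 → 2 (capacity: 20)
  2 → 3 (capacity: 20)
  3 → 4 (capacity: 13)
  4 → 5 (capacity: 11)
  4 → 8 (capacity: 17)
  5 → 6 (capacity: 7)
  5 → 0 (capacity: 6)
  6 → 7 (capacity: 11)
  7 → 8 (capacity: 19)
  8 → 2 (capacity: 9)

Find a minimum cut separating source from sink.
Min cut value = 9, edges: (0,1)

Min cut value: 9
Partition: S = [0], T = [1, 2, 3, 4, 5, 6, 7, 8]
Cut edges: (0,1)

By max-flow min-cut theorem, max flow = min cut = 9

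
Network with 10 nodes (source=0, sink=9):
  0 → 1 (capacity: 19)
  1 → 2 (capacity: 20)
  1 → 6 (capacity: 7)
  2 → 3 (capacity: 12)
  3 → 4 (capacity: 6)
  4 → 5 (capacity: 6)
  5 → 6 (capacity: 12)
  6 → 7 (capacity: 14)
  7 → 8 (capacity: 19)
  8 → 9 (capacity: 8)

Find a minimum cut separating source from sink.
Min cut value = 8, edges: (8,9)

Min cut value: 8
Partition: S = [0, 1, 2, 3, 4, 5, 6, 7, 8], T = [9]
Cut edges: (8,9)

By max-flow min-cut theorem, max flow = min cut = 8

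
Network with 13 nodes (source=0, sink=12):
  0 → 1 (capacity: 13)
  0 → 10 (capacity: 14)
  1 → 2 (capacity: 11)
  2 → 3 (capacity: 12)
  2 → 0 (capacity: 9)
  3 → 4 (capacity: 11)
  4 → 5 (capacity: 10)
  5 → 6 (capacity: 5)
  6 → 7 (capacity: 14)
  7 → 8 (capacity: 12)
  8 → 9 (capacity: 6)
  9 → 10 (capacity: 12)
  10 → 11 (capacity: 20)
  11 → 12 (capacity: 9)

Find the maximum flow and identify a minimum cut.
Max flow = 9, Min cut edges: (11,12)

Maximum flow: 9
Minimum cut: (11,12)
Partition: S = [0, 1, 2, 3, 4, 5, 6, 7, 8, 9, 10, 11], T = [12]

Max-flow min-cut theorem verified: both equal 9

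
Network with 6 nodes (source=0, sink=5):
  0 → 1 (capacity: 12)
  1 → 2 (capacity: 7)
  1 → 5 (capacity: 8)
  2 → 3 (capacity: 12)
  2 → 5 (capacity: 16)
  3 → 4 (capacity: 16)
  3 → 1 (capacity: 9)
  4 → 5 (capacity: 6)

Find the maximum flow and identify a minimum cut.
Max flow = 12, Min cut edges: (0,1)

Maximum flow: 12
Minimum cut: (0,1)
Partition: S = [0], T = [1, 2, 3, 4, 5]

Max-flow min-cut theorem verified: both equal 12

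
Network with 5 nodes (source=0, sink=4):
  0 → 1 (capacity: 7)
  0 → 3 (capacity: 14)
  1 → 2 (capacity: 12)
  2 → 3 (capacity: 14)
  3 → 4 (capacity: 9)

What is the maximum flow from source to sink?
Maximum flow = 9

Max flow: 9

Flow assignment:
  0 → 1: 7/7
  0 → 3: 2/14
  1 → 2: 7/12
  2 → 3: 7/14
  3 → 4: 9/9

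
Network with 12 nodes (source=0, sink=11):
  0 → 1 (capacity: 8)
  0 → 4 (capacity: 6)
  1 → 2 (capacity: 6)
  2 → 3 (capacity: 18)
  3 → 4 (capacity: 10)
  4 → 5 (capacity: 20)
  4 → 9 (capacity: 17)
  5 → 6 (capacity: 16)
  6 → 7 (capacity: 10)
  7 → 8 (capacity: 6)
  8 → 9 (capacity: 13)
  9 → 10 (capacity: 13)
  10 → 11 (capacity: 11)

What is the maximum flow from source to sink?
Maximum flow = 11

Max flow: 11

Flow assignment:
  0 → 1: 6/8
  0 → 4: 5/6
  1 → 2: 6/6
  2 → 3: 6/18
  3 → 4: 6/10
  4 → 9: 11/17
  9 → 10: 11/13
  10 → 11: 11/11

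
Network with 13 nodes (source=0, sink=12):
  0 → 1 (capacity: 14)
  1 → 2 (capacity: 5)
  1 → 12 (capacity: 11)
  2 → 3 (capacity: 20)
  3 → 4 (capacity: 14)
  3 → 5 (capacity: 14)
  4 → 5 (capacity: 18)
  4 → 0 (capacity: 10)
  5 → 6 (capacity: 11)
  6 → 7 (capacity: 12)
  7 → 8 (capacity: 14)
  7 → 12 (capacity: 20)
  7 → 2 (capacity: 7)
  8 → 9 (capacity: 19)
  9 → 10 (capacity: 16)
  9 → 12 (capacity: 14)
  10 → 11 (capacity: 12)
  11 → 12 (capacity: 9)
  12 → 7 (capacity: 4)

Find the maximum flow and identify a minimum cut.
Max flow = 14, Min cut edges: (0,1)

Maximum flow: 14
Minimum cut: (0,1)
Partition: S = [0], T = [1, 2, 3, 4, 5, 6, 7, 8, 9, 10, 11, 12]

Max-flow min-cut theorem verified: both equal 14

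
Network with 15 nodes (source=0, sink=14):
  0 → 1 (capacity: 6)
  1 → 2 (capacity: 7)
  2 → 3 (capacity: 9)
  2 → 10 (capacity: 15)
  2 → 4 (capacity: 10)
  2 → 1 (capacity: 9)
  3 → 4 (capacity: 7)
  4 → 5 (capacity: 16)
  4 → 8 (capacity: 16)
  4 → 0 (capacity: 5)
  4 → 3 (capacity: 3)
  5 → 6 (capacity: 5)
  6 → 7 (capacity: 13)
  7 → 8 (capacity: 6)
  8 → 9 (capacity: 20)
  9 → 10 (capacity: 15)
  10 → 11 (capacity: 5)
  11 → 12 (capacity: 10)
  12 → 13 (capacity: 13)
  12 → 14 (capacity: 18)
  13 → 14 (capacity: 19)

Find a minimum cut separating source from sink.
Min cut value = 5, edges: (10,11)

Min cut value: 5
Partition: S = [0, 1, 2, 3, 4, 5, 6, 7, 8, 9, 10], T = [11, 12, 13, 14]
Cut edges: (10,11)

By max-flow min-cut theorem, max flow = min cut = 5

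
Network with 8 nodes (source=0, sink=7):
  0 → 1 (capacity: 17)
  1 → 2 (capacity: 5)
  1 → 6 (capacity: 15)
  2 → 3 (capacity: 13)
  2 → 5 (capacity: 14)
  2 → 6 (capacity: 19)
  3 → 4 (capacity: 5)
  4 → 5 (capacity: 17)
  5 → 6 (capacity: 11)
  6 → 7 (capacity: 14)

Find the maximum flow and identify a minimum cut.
Max flow = 14, Min cut edges: (6,7)

Maximum flow: 14
Minimum cut: (6,7)
Partition: S = [0, 1, 2, 3, 4, 5, 6], T = [7]

Max-flow min-cut theorem verified: both equal 14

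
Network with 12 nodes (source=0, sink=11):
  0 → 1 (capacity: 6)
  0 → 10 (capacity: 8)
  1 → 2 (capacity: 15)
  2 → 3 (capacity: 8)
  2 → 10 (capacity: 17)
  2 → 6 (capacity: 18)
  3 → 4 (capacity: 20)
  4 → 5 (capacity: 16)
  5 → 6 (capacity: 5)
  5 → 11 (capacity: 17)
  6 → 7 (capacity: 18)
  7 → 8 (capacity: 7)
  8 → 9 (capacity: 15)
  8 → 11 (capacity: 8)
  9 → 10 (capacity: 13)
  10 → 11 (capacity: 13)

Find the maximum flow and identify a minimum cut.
Max flow = 14, Min cut edges: (0,1), (0,10)

Maximum flow: 14
Minimum cut: (0,1), (0,10)
Partition: S = [0], T = [1, 2, 3, 4, 5, 6, 7, 8, 9, 10, 11]

Max-flow min-cut theorem verified: both equal 14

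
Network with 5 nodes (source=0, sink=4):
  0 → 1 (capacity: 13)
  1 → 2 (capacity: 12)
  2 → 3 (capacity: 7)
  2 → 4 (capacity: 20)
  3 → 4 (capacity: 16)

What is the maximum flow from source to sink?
Maximum flow = 12

Max flow: 12

Flow assignment:
  0 → 1: 12/13
  1 → 2: 12/12
  2 → 4: 12/20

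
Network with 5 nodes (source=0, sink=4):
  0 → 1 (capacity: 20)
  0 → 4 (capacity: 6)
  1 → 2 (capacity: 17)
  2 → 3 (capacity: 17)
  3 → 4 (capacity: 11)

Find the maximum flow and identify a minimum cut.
Max flow = 17, Min cut edges: (0,4), (3,4)

Maximum flow: 17
Minimum cut: (0,4), (3,4)
Partition: S = [0, 1, 2, 3], T = [4]

Max-flow min-cut theorem verified: both equal 17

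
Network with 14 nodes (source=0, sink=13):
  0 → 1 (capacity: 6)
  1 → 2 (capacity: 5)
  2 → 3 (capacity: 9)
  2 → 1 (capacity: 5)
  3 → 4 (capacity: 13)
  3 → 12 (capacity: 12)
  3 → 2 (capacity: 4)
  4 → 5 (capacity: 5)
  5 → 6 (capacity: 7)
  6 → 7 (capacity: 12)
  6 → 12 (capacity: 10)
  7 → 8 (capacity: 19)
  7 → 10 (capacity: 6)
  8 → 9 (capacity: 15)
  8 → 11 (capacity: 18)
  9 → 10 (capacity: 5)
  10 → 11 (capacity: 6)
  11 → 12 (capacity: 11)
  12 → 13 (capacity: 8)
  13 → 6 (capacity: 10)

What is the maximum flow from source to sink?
Maximum flow = 5

Max flow: 5

Flow assignment:
  0 → 1: 5/6
  1 → 2: 5/5
  2 → 3: 5/9
  3 → 12: 5/12
  12 → 13: 5/8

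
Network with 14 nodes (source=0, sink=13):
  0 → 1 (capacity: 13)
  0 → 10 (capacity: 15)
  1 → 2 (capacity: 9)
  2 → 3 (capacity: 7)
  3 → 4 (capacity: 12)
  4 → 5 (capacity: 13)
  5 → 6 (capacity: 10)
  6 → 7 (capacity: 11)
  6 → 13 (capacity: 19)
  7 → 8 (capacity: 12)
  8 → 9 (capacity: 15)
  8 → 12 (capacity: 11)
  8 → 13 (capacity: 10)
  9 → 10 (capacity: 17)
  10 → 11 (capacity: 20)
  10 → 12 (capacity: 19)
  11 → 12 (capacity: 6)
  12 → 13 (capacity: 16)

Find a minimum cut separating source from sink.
Min cut value = 22, edges: (0,10), (2,3)

Min cut value: 22
Partition: S = [0, 1, 2], T = [3, 4, 5, 6, 7, 8, 9, 10, 11, 12, 13]
Cut edges: (0,10), (2,3)

By max-flow min-cut theorem, max flow = min cut = 22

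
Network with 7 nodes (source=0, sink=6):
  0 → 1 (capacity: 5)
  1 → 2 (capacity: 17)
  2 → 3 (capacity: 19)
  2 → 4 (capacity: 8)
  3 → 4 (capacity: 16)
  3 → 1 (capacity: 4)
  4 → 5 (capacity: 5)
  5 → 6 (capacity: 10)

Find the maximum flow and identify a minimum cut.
Max flow = 5, Min cut edges: (4,5)

Maximum flow: 5
Minimum cut: (4,5)
Partition: S = [0, 1, 2, 3, 4], T = [5, 6]

Max-flow min-cut theorem verified: both equal 5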